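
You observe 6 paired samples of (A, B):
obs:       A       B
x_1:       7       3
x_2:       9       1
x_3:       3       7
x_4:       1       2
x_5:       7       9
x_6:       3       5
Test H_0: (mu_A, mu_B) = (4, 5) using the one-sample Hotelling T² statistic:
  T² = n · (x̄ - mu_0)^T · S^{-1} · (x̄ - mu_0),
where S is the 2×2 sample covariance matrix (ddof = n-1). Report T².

Step 1 — sample mean vector:
  mean(A) = (7 + 9 + 3 + 1 + 7 + 3) / 6 = 30/6 = 5
  mean(B) = (3 + 1 + 7 + 2 + 9 + 5) / 6 = 27/6 = 4.5
  x̄ = (5, 4.5),  deviation x̄ - mu_0 = (5, 4.5) - (4, 5) = (1, -0.5).

Step 2 — sample covariance matrix, S[i,j] = (1/(n-1)) · Σ_k (x_{k,i} - mean_i) · (x_{k,j} - mean_j), divisor n-1 = 5:
  S[A,A] = ((2)·(2) + (4)·(4) + (-2)·(-2) + (-4)·(-4) + (2)·(2) + (-2)·(-2)) / 5 = 48/5 = 9.6
  S[A,B] = ((2)·(-1.5) + (4)·(-3.5) + (-2)·(2.5) + (-4)·(-2.5) + (2)·(4.5) + (-2)·(0.5)) / 5 = -4/5 = -0.8
  S[B,B] = ((-1.5)·(-1.5) + (-3.5)·(-3.5) + (2.5)·(2.5) + (-2.5)·(-2.5) + (4.5)·(4.5) + (0.5)·(0.5)) / 5 = 47.5/5 = 9.5
  S = [[9.6, -0.8],
 [-0.8, 9.5]].

Step 3 — invert S. det(S) = 9.6·9.5 - (-0.8)² = 90.56.
  S^{-1} = (1/det) · [[d, -b], [-b, a]] = [[0.1049, 0.0088],
 [0.0088, 0.106]].

Step 4 — quadratic form (x̄ - mu_0)^T · S^{-1} · (x̄ - mu_0):
  S^{-1} · (x̄ - mu_0) = (0.1005, -0.0442),
  (x̄ - mu_0)^T · [...] = (1)·(0.1005) + (-0.5)·(-0.0442) = 0.1226.

Step 5 — scale by n: T² = 6 · 0.1226 = 0.7354.

T² ≈ 0.7354


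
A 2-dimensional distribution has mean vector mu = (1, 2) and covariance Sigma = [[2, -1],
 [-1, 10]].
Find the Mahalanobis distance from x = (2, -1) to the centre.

Step 1 — centre the observation: (x - mu) = (1, -3).

Step 2 — invert Sigma. det(Sigma) = 2·10 - (-1)² = 19.
  Sigma^{-1} = (1/det) · [[d, -b], [-b, a]] = [[0.5263, 0.0526],
 [0.0526, 0.1053]].

Step 3 — form the quadratic (x - mu)^T · Sigma^{-1} · (x - mu):
  Sigma^{-1} · (x - mu) = (0.3684, -0.2632).
  (x - mu)^T · [Sigma^{-1} · (x - mu)] = (1)·(0.3684) + (-3)·(-0.2632) = 1.1579.

Step 4 — take square root: d = √(1.1579) ≈ 1.0761.

d(x, mu) = √(1.1579) ≈ 1.0761


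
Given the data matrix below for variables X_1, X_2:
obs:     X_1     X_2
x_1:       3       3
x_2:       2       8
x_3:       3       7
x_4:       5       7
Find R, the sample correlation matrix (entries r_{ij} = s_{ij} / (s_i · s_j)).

Step 1 — column means:
  mean(X_1) = (3 + 2 + 3 + 5) / 4 = 13/4 = 3.25
  mean(X_2) = (3 + 8 + 7 + 7) / 4 = 25/4 = 6.25

Step 2 — sample variances and covariances s[i,j] = (1/(n-1)) · Σ_k (x_{k,i} - mean_i) · (x_{k,j} - mean_j), with n-1 = 3:
  s[X_1,X_1] = ((-0.25)·(-0.25) + (-1.25)·(-1.25) + (-0.25)·(-0.25) + (1.75)·(1.75)) / 3 = 4.75/3 = 1.5833
  s[X_1,X_2] = ((-0.25)·(-3.25) + (-1.25)·(1.75) + (-0.25)·(0.75) + (1.75)·(0.75)) / 3 = -0.25/3 = -0.0833
  s[X_2,X_2] = ((-3.25)·(-3.25) + (1.75)·(1.75) + (0.75)·(0.75) + (0.75)·(0.75)) / 3 = 14.75/3 = 4.9167
  Sample standard deviations s_i = √(s[i,i]):
  s(X_1) = √(1.5833) = 1.2583
  s(X_2) = √(4.9167) = 2.2174

Step 3 — r_{ij} = s_{ij} / (s_i · s_j):
  r[X_1,X_1] = 1 (diagonal).
  r[X_1,X_2] = -0.0833 / (1.2583 · 2.2174) = -0.0833 / 2.7901 = -0.0299
  r[X_2,X_2] = 1 (diagonal).

R is symmetric with unit diagonal. Assembling:

R = [[1, -0.0299],
 [-0.0299, 1]]


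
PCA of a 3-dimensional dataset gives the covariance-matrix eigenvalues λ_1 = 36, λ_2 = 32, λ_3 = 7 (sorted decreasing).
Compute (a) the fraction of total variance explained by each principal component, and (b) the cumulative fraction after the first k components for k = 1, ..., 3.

Step 1 — total variance = trace(Sigma) = Σ λ_i = 36 + 32 + 7 = 75.

Step 2 — fraction explained by component i = λ_i / Σ λ:
  PC1: 36/75 = 0.48
  PC2: 32/75 = 0.4267
  PC3: 7/75 = 0.0933

Step 3 — cumulative fraction after k components = (λ_1 + ... + λ_k) / Σ λ:
  k = 1: 36/75 = 0.48
  k = 2: (36 + 32)/75 = 68/75 = 0.9067
  k = 3: (36 + 32 + 7)/75 = 75/75 = 1

Summary (fraction, with percent):

explained: PC1 0.48 (48%), PC2 0.4267 (42.67%), PC3 0.0933 (9.33%);  cumulative: 0.48, 0.9067, 1


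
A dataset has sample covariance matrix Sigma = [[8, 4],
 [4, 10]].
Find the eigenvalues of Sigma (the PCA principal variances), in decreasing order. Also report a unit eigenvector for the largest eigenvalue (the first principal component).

Step 1 — characteristic polynomial of 2×2 Sigma:
  det(Sigma - λI) = λ² - trace · λ + det = 0.
  trace = 8 + 10 = 18, det = 8·10 - (4)² = 64.
Step 2 — discriminant:
  Δ = trace² - 4·det = 324 - 256 = 68.
Step 3 — eigenvalues:
  λ = (trace ± √Δ)/2 = (18 ± 8.2462)/2,
  λ_1 = 13.1231,  λ_2 = 4.8769.

Step 4 — unit eigenvector for λ_1: solve (Sigma - λ_1 I)v = 0. First row:
  (8 - 13.1231)·v_x + (4)·v_y = 0, i.e. (-5.1231)·v_x + (4)·v_y = 0,
  so v ∝ (b, λ_1 - a) = (4, 5.1231) = u.
  ||u|| = √((4)² + (5.1231)²) = √(42.2462) ≈ 6.4997,
  v_1 = u/||u|| ≈ (0.6154, 0.7882) (||v_1|| = 1).

λ_1 = 13.1231,  λ_2 = 4.8769;  v_1 ≈ (0.6154, 0.7882)


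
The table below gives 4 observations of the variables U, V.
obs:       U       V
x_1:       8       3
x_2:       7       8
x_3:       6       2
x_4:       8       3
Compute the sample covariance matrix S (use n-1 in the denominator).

Step 1 — column means:
  mean(U) = (8 + 7 + 6 + 8) / 4 = 29/4 = 7.25
  mean(V) = (3 + 8 + 2 + 3) / 4 = 16/4 = 4

Step 2 — sample covariance S[i,j] = (1/(n-1)) · Σ_k (x_{k,i} - mean_i) · (x_{k,j} - mean_j), with n-1 = 3.
  S[U,U] = ((0.75)·(0.75) + (-0.25)·(-0.25) + (-1.25)·(-1.25) + (0.75)·(0.75)) / 3 = 2.75/3 = 0.9167
  S[U,V] = ((0.75)·(-1) + (-0.25)·(4) + (-1.25)·(-2) + (0.75)·(-1)) / 3 = 0/3 = 0
  S[V,V] = ((-1)·(-1) + (4)·(4) + (-2)·(-2) + (-1)·(-1)) / 3 = 22/3 = 7.3333

S is symmetric (S[j,i] = S[i,j]). Assembling:

S = [[0.9167, 0],
 [0, 7.3333]]


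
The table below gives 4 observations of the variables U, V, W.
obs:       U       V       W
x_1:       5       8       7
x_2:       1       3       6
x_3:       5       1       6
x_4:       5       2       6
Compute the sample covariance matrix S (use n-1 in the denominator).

Step 1 — column means:
  mean(U) = (5 + 1 + 5 + 5) / 4 = 16/4 = 4
  mean(V) = (8 + 3 + 1 + 2) / 4 = 14/4 = 3.5
  mean(W) = (7 + 6 + 6 + 6) / 4 = 25/4 = 6.25

Step 2 — sample covariance S[i,j] = (1/(n-1)) · Σ_k (x_{k,i} - mean_i) · (x_{k,j} - mean_j), with n-1 = 3.
  S[U,U] = ((1)·(1) + (-3)·(-3) + (1)·(1) + (1)·(1)) / 3 = 12/3 = 4
  S[U,V] = ((1)·(4.5) + (-3)·(-0.5) + (1)·(-2.5) + (1)·(-1.5)) / 3 = 2/3 = 0.6667
  S[U,W] = ((1)·(0.75) + (-3)·(-0.25) + (1)·(-0.25) + (1)·(-0.25)) / 3 = 1/3 = 0.3333
  S[V,V] = ((4.5)·(4.5) + (-0.5)·(-0.5) + (-2.5)·(-2.5) + (-1.5)·(-1.5)) / 3 = 29/3 = 9.6667
  S[V,W] = ((4.5)·(0.75) + (-0.5)·(-0.25) + (-2.5)·(-0.25) + (-1.5)·(-0.25)) / 3 = 4.5/3 = 1.5
  S[W,W] = ((0.75)·(0.75) + (-0.25)·(-0.25) + (-0.25)·(-0.25) + (-0.25)·(-0.25)) / 3 = 0.75/3 = 0.25

S is symmetric (S[j,i] = S[i,j]). Assembling:

S = [[4, 0.6667, 0.3333],
 [0.6667, 9.6667, 1.5],
 [0.3333, 1.5, 0.25]]


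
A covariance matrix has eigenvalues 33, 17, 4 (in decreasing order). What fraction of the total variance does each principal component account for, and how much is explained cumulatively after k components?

Step 1 — total variance = trace(Sigma) = Σ λ_i = 33 + 17 + 4 = 54.

Step 2 — fraction explained by component i = λ_i / Σ λ:
  PC1: 33/54 = 0.6111
  PC2: 17/54 = 0.3148
  PC3: 4/54 = 0.0741

Step 3 — cumulative fraction after k components = (λ_1 + ... + λ_k) / Σ λ:
  k = 1: 33/54 = 0.6111
  k = 2: (33 + 17)/54 = 50/54 = 0.9259
  k = 3: (33 + 17 + 4)/54 = 54/54 = 1

Summary (fraction, with percent):

explained: PC1 0.6111 (61.11%), PC2 0.3148 (31.48%), PC3 0.0741 (7.41%);  cumulative: 0.6111, 0.9259, 1


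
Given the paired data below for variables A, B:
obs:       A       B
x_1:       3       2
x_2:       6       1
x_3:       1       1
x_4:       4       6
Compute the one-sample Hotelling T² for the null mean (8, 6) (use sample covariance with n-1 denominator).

Step 1 — sample mean vector:
  mean(A) = (3 + 6 + 1 + 4) / 4 = 14/4 = 3.5
  mean(B) = (2 + 1 + 1 + 6) / 4 = 10/4 = 2.5
  x̄ = (3.5, 2.5),  deviation x̄ - mu_0 = (3.5, 2.5) - (8, 6) = (-4.5, -3.5).

Step 2 — sample covariance matrix, S[i,j] = (1/(n-1)) · Σ_k (x_{k,i} - mean_i) · (x_{k,j} - mean_j), divisor n-1 = 3:
  S[A,A] = ((-0.5)·(-0.5) + (2.5)·(2.5) + (-2.5)·(-2.5) + (0.5)·(0.5)) / 3 = 13/3 = 4.3333
  S[A,B] = ((-0.5)·(-0.5) + (2.5)·(-1.5) + (-2.5)·(-1.5) + (0.5)·(3.5)) / 3 = 2/3 = 0.6667
  S[B,B] = ((-0.5)·(-0.5) + (-1.5)·(-1.5) + (-1.5)·(-1.5) + (3.5)·(3.5)) / 3 = 17/3 = 5.6667
  S = [[4.3333, 0.6667],
 [0.6667, 5.6667]].

Step 3 — invert S. det(S) = 4.3333·5.6667 - (0.6667)² = 24.1111.
  S^{-1} = (1/det) · [[d, -b], [-b, a]] = [[0.235, -0.0276],
 [-0.0276, 0.1797]].

Step 4 — quadratic form (x̄ - mu_0)^T · S^{-1} · (x̄ - mu_0):
  S^{-1} · (x̄ - mu_0) = (-0.9608, -0.5046),
  (x̄ - mu_0)^T · [...] = (-4.5)·(-0.9608) + (-3.5)·(-0.5046) = 6.0899.

Step 5 — scale by n: T² = 4 · 6.0899 = 24.3594.

T² ≈ 24.3594


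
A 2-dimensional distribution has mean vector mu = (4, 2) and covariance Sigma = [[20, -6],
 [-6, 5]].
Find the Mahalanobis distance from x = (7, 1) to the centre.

Step 1 — centre the observation: (x - mu) = (3, -1).

Step 2 — invert Sigma. det(Sigma) = 20·5 - (-6)² = 64.
  Sigma^{-1} = (1/det) · [[d, -b], [-b, a]] = [[0.0781, 0.0938],
 [0.0938, 0.3125]].

Step 3 — form the quadratic (x - mu)^T · Sigma^{-1} · (x - mu):
  Sigma^{-1} · (x - mu) = (0.1406, -0.0312).
  (x - mu)^T · [Sigma^{-1} · (x - mu)] = (3)·(0.1406) + (-1)·(-0.0312) = 0.4531.

Step 4 — take square root: d = √(0.4531) ≈ 0.6731.

d(x, mu) = √(0.4531) ≈ 0.6731


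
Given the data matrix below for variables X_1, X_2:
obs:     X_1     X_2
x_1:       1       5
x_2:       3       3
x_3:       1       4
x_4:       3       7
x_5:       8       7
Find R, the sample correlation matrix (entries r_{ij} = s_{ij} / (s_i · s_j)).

Step 1 — column means:
  mean(X_1) = (1 + 3 + 1 + 3 + 8) / 5 = 16/5 = 3.2
  mean(X_2) = (5 + 3 + 4 + 7 + 7) / 5 = 26/5 = 5.2

Step 2 — sample variances and covariances s[i,j] = (1/(n-1)) · Σ_k (x_{k,i} - mean_i) · (x_{k,j} - mean_j), with n-1 = 4:
  s[X_1,X_1] = ((-2.2)·(-2.2) + (-0.2)·(-0.2) + (-2.2)·(-2.2) + (-0.2)·(-0.2) + (4.8)·(4.8)) / 4 = 32.8/4 = 8.2
  s[X_1,X_2] = ((-2.2)·(-0.2) + (-0.2)·(-2.2) + (-2.2)·(-1.2) + (-0.2)·(1.8) + (4.8)·(1.8)) / 4 = 11.8/4 = 2.95
  s[X_2,X_2] = ((-0.2)·(-0.2) + (-2.2)·(-2.2) + (-1.2)·(-1.2) + (1.8)·(1.8) + (1.8)·(1.8)) / 4 = 12.8/4 = 3.2
  Sample standard deviations s_i = √(s[i,i]):
  s(X_1) = √(8.2) = 2.8636
  s(X_2) = √(3.2) = 1.7889

Step 3 — r_{ij} = s_{ij} / (s_i · s_j):
  r[X_1,X_1] = 1 (diagonal).
  r[X_1,X_2] = 2.95 / (2.8636 · 1.7889) = 2.95 / 5.1225 = 0.5759
  r[X_2,X_2] = 1 (diagonal).

R is symmetric with unit diagonal. Assembling:

R = [[1, 0.5759],
 [0.5759, 1]]


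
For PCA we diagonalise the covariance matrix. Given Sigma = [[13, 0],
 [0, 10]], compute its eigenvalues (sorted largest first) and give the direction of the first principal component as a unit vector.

Step 1 — characteristic polynomial of 2×2 Sigma:
  det(Sigma - λI) = λ² - trace · λ + det = 0.
  trace = 13 + 10 = 23, det = 13·10 - (0)² = 130.
Step 2 — discriminant:
  Δ = trace² - 4·det = 529 - 520 = 9.
Step 3 — eigenvalues:
  λ = (trace ± √Δ)/2 = (23 ± 3)/2,
  λ_1 = 13,  λ_2 = 10.

Step 4 — unit eigenvector for λ_1: Sigma is diagonal, so its eigenvectors are the coordinate axes. λ_1 = 13 is the diagonal entry on the first coordinate axis, hence
  v_1 = (1, 0) (||v_1|| = 1).

λ_1 = 13,  λ_2 = 10;  v_1 ≈ (1, 0)


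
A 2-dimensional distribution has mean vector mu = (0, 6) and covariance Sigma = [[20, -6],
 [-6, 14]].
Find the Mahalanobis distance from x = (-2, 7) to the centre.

Step 1 — centre the observation: (x - mu) = (-2, 1).

Step 2 — invert Sigma. det(Sigma) = 20·14 - (-6)² = 244.
  Sigma^{-1} = (1/det) · [[d, -b], [-b, a]] = [[0.0574, 0.0246],
 [0.0246, 0.082]].

Step 3 — form the quadratic (x - mu)^T · Sigma^{-1} · (x - mu):
  Sigma^{-1} · (x - mu) = (-0.0902, 0.0328).
  (x - mu)^T · [Sigma^{-1} · (x - mu)] = (-2)·(-0.0902) + (1)·(0.0328) = 0.2131.

Step 4 — take square root: d = √(0.2131) ≈ 0.4616.

d(x, mu) = √(0.2131) ≈ 0.4616


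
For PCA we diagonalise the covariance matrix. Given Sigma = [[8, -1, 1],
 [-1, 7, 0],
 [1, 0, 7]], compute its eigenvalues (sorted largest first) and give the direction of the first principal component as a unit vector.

Step 1 — characteristic polynomial p(λ) = det(λI - Sigma) = λ³ - tr·λ² + c_1·λ - det, where tr = trace, c_1 = sum of the principal 2×2 minors, det = det(Sigma):
  tr = 8 + 7 + 7 = 22,
  c_1 = (8·7 - (-1)²) + (8·7 - (1)²) + (7·7 - (0)²) = 55 + 55 + 49 = 159,
  det = 8·(7·7 - (0)²) - (-1)·((-1)·7 - (0)·(1)) + (1)·((-1)·(0) - 7·(1)) = 8·(49) - (-1)·(-7) + (1)·(-7) = 378.
  So p(λ) = λ³ - 22λ² + 159λ - 378.
Step 2 — look for an integer root (rational root theorem: any rational root is an integer divisor of 378). Testing λ = 6:
  p(6) = 216 - 792 + 954 - 378 = 0  ✓
  Dividing out (λ - 6): p(λ) = (λ - 6)(λ² - 16λ + 63).
Step 3 — remaining eigenvalues from the quadratic λ² - 16λ + 63 = 0:
  Δ = 16² - 4·63 = 256 - 252 = 4,  λ = (16 ± √4)/2 = (16 ± 2)/2 = 9 or 7.
  Sorted: λ_1 = 9,  λ_2 = 7,  λ_3 = 6  (check: sum = 22 = tr ✓).

Step 4 — unit eigenvector for λ_1 = 9: v spans the null space of (Sigma - λ_1 I), whose rows are
  r_1 = (-1, -1, 1),  r_2 = (-1, -2, 0),  r_3 = (1, 0, -2).
  v is orthogonal to every row, so take v ∝ r_1 × r_2 = ((-1)·(0) - (1)·(-2), (1)·(-1) - (-1)·(0), (-1)·(-2) - (-1)·(-1)) = (2, -1, 1).
  Let u = (2, -1, 1).
  ||u|| = √((2)² + (-1)² + (1)²) = √(6) ≈ 2.4495,  v_1 = u/||u|| ≈ (0.8165, -0.4082, 0.4082) (||v_1|| = 1).

λ_1 = 9,  λ_2 = 7,  λ_3 = 6;  v_1 ≈ (0.8165, -0.4082, 0.4082)


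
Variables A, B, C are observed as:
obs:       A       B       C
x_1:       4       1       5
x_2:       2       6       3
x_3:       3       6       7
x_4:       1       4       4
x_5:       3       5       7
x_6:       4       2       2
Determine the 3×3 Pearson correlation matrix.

Step 1 — column means:
  mean(A) = (4 + 2 + 3 + 1 + 3 + 4) / 6 = 17/6 = 2.8333
  mean(B) = (1 + 6 + 6 + 4 + 5 + 2) / 6 = 24/6 = 4
  mean(C) = (5 + 3 + 7 + 4 + 7 + 2) / 6 = 28/6 = 4.6667

Step 2 — sample variances and covariances s[i,j] = (1/(n-1)) · Σ_k (x_{k,i} - mean_i) · (x_{k,j} - mean_j), with n-1 = 5:
  s[A,A] = ((1.1667)·(1.1667) + (-0.8333)·(-0.8333) + (0.1667)·(0.1667) + (-1.8333)·(-1.8333) + (0.1667)·(0.1667) + (1.1667)·(1.1667)) / 5 = 6.8333/5 = 1.3667
  s[A,B] = ((1.1667)·(-3) + (-0.8333)·(2) + (0.1667)·(2) + (-1.8333)·(0) + (0.1667)·(1) + (1.1667)·(-2)) / 5 = -7/5 = -1.4
  s[A,C] = ((1.1667)·(0.3333) + (-0.8333)·(-1.6667) + (0.1667)·(2.3333) + (-1.8333)·(-0.6667) + (0.1667)·(2.3333) + (1.1667)·(-2.6667)) / 5 = 0.6667/5 = 0.1333
  s[B,B] = ((-3)·(-3) + (2)·(2) + (2)·(2) + (0)·(0) + (1)·(1) + (-2)·(-2)) / 5 = 22/5 = 4.4
  s[B,C] = ((-3)·(0.3333) + (2)·(-1.6667) + (2)·(2.3333) + (0)·(-0.6667) + (1)·(2.3333) + (-2)·(-2.6667)) / 5 = 8/5 = 1.6
  s[C,C] = ((0.3333)·(0.3333) + (-1.6667)·(-1.6667) + (2.3333)·(2.3333) + (-0.6667)·(-0.6667) + (2.3333)·(2.3333) + (-2.6667)·(-2.6667)) / 5 = 21.3333/5 = 4.2667
  Sample standard deviations s_i = √(s[i,i]):
  s(A) = √(1.3667) = 1.169
  s(B) = √(4.4) = 2.0976
  s(C) = √(4.2667) = 2.0656

Step 3 — r_{ij} = s_{ij} / (s_i · s_j):
  r[A,A] = 1 (diagonal).
  r[A,B] = -1.4 / (1.169 · 2.0976) = -1.4 / 2.4522 = -0.5709
  r[A,C] = 0.1333 / (1.169 · 2.0656) = 0.1333 / 2.4148 = 0.0552
  r[B,B] = 1 (diagonal).
  r[B,C] = 1.6 / (2.0976 · 2.0656) = 1.6 / 4.3328 = 0.3693
  r[C,C] = 1 (diagonal).

R is symmetric with unit diagonal. Assembling:

R = [[1, -0.5709, 0.0552],
 [-0.5709, 1, 0.3693],
 [0.0552, 0.3693, 1]]


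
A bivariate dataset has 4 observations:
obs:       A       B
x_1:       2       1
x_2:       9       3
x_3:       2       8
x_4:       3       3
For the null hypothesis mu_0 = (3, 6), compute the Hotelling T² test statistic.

Step 1 — sample mean vector:
  mean(A) = (2 + 9 + 2 + 3) / 4 = 16/4 = 4
  mean(B) = (1 + 3 + 8 + 3) / 4 = 15/4 = 3.75
  x̄ = (4, 3.75),  deviation x̄ - mu_0 = (4, 3.75) - (3, 6) = (1, -2.25).

Step 2 — sample covariance matrix, S[i,j] = (1/(n-1)) · Σ_k (x_{k,i} - mean_i) · (x_{k,j} - mean_j), divisor n-1 = 3:
  S[A,A] = ((-2)·(-2) + (5)·(5) + (-2)·(-2) + (-1)·(-1)) / 3 = 34/3 = 11.3333
  S[A,B] = ((-2)·(-2.75) + (5)·(-0.75) + (-2)·(4.25) + (-1)·(-0.75)) / 3 = -6/3 = -2
  S[B,B] = ((-2.75)·(-2.75) + (-0.75)·(-0.75) + (4.25)·(4.25) + (-0.75)·(-0.75)) / 3 = 26.75/3 = 8.9167
  S = [[11.3333, -2],
 [-2, 8.9167]].

Step 3 — invert S. det(S) = 11.3333·8.9167 - (-2)² = 97.0556.
  S^{-1} = (1/det) · [[d, -b], [-b, a]] = [[0.0919, 0.0206],
 [0.0206, 0.1168]].

Step 4 — quadratic form (x̄ - mu_0)^T · S^{-1} · (x̄ - mu_0):
  S^{-1} · (x̄ - mu_0) = (0.0455, -0.2421),
  (x̄ - mu_0)^T · [...] = (1)·(0.0455) + (-2.25)·(-0.2421) = 0.5903.

Step 5 — scale by n: T² = 4 · 0.5903 = 2.3612.

T² ≈ 2.3612


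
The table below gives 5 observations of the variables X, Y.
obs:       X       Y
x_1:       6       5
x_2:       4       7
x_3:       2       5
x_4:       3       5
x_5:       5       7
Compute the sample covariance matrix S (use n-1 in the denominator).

Step 1 — column means:
  mean(X) = (6 + 4 + 2 + 3 + 5) / 5 = 20/5 = 4
  mean(Y) = (5 + 7 + 5 + 5 + 7) / 5 = 29/5 = 5.8

Step 2 — sample covariance S[i,j] = (1/(n-1)) · Σ_k (x_{k,i} - mean_i) · (x_{k,j} - mean_j), with n-1 = 4.
  S[X,X] = ((2)·(2) + (0)·(0) + (-2)·(-2) + (-1)·(-1) + (1)·(1)) / 4 = 10/4 = 2.5
  S[X,Y] = ((2)·(-0.8) + (0)·(1.2) + (-2)·(-0.8) + (-1)·(-0.8) + (1)·(1.2)) / 4 = 2/4 = 0.5
  S[Y,Y] = ((-0.8)·(-0.8) + (1.2)·(1.2) + (-0.8)·(-0.8) + (-0.8)·(-0.8) + (1.2)·(1.2)) / 4 = 4.8/4 = 1.2

S is symmetric (S[j,i] = S[i,j]). Assembling:

S = [[2.5, 0.5],
 [0.5, 1.2]]


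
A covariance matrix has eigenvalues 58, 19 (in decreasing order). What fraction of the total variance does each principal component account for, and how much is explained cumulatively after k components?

Step 1 — total variance = trace(Sigma) = Σ λ_i = 58 + 19 = 77.

Step 2 — fraction explained by component i = λ_i / Σ λ:
  PC1: 58/77 = 0.7532
  PC2: 19/77 = 0.2468

Step 3 — cumulative fraction after k components = (λ_1 + ... + λ_k) / Σ λ:
  k = 1: 58/77 = 0.7532
  k = 2: (58 + 19)/77 = 77/77 = 1

Summary (fraction, with percent):

explained: PC1 0.7532 (75.32%), PC2 0.2468 (24.68%);  cumulative: 0.7532, 1


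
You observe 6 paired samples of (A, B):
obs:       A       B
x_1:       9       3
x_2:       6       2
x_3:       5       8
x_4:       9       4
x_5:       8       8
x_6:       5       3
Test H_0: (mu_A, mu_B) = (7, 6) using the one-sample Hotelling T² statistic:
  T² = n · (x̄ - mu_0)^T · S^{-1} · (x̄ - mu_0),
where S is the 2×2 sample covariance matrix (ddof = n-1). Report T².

Step 1 — sample mean vector:
  mean(A) = (9 + 6 + 5 + 9 + 8 + 5) / 6 = 42/6 = 7
  mean(B) = (3 + 2 + 8 + 4 + 8 + 3) / 6 = 28/6 = 4.6667
  x̄ = (7, 4.6667),  deviation x̄ - mu_0 = (7, 4.6667) - (7, 6) = (0, -1.3333).

Step 2 — sample covariance matrix, S[i,j] = (1/(n-1)) · Σ_k (x_{k,i} - mean_i) · (x_{k,j} - mean_j), divisor n-1 = 5:
  S[A,A] = ((2)·(2) + (-1)·(-1) + (-2)·(-2) + (2)·(2) + (1)·(1) + (-2)·(-2)) / 5 = 18/5 = 3.6
  S[A,B] = ((2)·(-1.6667) + (-1)·(-2.6667) + (-2)·(3.3333) + (2)·(-0.6667) + (1)·(3.3333) + (-2)·(-1.6667)) / 5 = -2/5 = -0.4
  S[B,B] = ((-1.6667)·(-1.6667) + (-2.6667)·(-2.6667) + (3.3333)·(3.3333) + (-0.6667)·(-0.6667) + (3.3333)·(3.3333) + (-1.6667)·(-1.6667)) / 5 = 35.3333/5 = 7.0667
  S = [[3.6, -0.4],
 [-0.4, 7.0667]].

Step 3 — invert S. det(S) = 3.6·7.0667 - (-0.4)² = 25.28.
  S^{-1} = (1/det) · [[d, -b], [-b, a]] = [[0.2795, 0.0158],
 [0.0158, 0.1424]].

Step 4 — quadratic form (x̄ - mu_0)^T · S^{-1} · (x̄ - mu_0):
  S^{-1} · (x̄ - mu_0) = (-0.0211, -0.1899),
  (x̄ - mu_0)^T · [...] = (0)·(-0.0211) + (-1.3333)·(-0.1899) = 0.2532.

Step 5 — scale by n: T² = 6 · 0.2532 = 1.519.

T² ≈ 1.519


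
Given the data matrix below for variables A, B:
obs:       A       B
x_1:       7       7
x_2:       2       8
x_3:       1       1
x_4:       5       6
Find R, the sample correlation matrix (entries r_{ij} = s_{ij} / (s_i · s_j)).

Step 1 — column means:
  mean(A) = (7 + 2 + 1 + 5) / 4 = 15/4 = 3.75
  mean(B) = (7 + 8 + 1 + 6) / 4 = 22/4 = 5.5

Step 2 — sample variances and covariances s[i,j] = (1/(n-1)) · Σ_k (x_{k,i} - mean_i) · (x_{k,j} - mean_j), with n-1 = 3:
  s[A,A] = ((3.25)·(3.25) + (-1.75)·(-1.75) + (-2.75)·(-2.75) + (1.25)·(1.25)) / 3 = 22.75/3 = 7.5833
  s[A,B] = ((3.25)·(1.5) + (-1.75)·(2.5) + (-2.75)·(-4.5) + (1.25)·(0.5)) / 3 = 13.5/3 = 4.5
  s[B,B] = ((1.5)·(1.5) + (2.5)·(2.5) + (-4.5)·(-4.5) + (0.5)·(0.5)) / 3 = 29/3 = 9.6667
  Sample standard deviations s_i = √(s[i,i]):
  s(A) = √(7.5833) = 2.7538
  s(B) = √(9.6667) = 3.1091

Step 3 — r_{ij} = s_{ij} / (s_i · s_j):
  r[A,A] = 1 (diagonal).
  r[A,B] = 4.5 / (2.7538 · 3.1091) = 4.5 / 8.5619 = 0.5256
  r[B,B] = 1 (diagonal).

R is symmetric with unit diagonal. Assembling:

R = [[1, 0.5256],
 [0.5256, 1]]


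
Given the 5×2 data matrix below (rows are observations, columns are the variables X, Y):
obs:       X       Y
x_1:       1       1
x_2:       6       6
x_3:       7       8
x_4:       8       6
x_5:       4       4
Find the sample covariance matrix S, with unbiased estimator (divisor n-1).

Step 1 — column means:
  mean(X) = (1 + 6 + 7 + 8 + 4) / 5 = 26/5 = 5.2
  mean(Y) = (1 + 6 + 8 + 6 + 4) / 5 = 25/5 = 5

Step 2 — sample covariance S[i,j] = (1/(n-1)) · Σ_k (x_{k,i} - mean_i) · (x_{k,j} - mean_j), with n-1 = 4.
  S[X,X] = ((-4.2)·(-4.2) + (0.8)·(0.8) + (1.8)·(1.8) + (2.8)·(2.8) + (-1.2)·(-1.2)) / 4 = 30.8/4 = 7.7
  S[X,Y] = ((-4.2)·(-4) + (0.8)·(1) + (1.8)·(3) + (2.8)·(1) + (-1.2)·(-1)) / 4 = 27/4 = 6.75
  S[Y,Y] = ((-4)·(-4) + (1)·(1) + (3)·(3) + (1)·(1) + (-1)·(-1)) / 4 = 28/4 = 7

S is symmetric (S[j,i] = S[i,j]). Assembling:

S = [[7.7, 6.75],
 [6.75, 7]]


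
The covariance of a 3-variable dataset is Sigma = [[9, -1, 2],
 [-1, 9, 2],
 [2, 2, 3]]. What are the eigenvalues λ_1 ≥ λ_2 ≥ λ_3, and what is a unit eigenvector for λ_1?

Step 1 — characteristic polynomial p(λ) = det(λI - Sigma) = λ³ - tr·λ² + c_1·λ - det, where tr = trace, c_1 = sum of the principal 2×2 minors, det = det(Sigma):
  tr = 9 + 9 + 3 = 21,
  c_1 = (9·9 - (-1)²) + (9·3 - (2)²) + (9·3 - (2)²) = 80 + 23 + 23 = 126,
  det = 9·(9·3 - (2)²) - (-1)·((-1)·3 - (2)·(2)) + (2)·((-1)·(2) - 9·(2)) = 9·(23) - (-1)·(-7) + (2)·(-20) = 160.
  So p(λ) = λ³ - 21λ² + 126λ - 160.
Step 2 — look for an integer root (rational root theorem: any rational root is an integer divisor of 160). Testing λ = 10:
  p(10) = 1000 - 2100 + 1260 - 160 = 0  ✓
  Dividing out (λ - 10): p(λ) = (λ - 10)(λ² - 11λ + 16).
Step 3 — remaining eigenvalues from the quadratic λ² - 11λ + 16 = 0:
  Δ = 11² - 4·16 = 121 - 64 = 57,  λ = (11 ± √57)/2 = (11 ± 7.5498)/2 ≈ 9.2749 or 1.7251.
  Sorted: λ_1 = 10,  λ_2 = 9.2749,  λ_3 = 1.7251  (check: sum = 21 = tr ✓).

Step 4 — unit eigenvector for λ_1 = 10: v spans the null space of (Sigma - λ_1 I), whose rows are
  r_1 = (-1, -1, 2),  r_2 = (-1, -1, 2),  r_3 = (2, 2, -7).
  v is orthogonal to every row, so take v ∝ r_1 × r_3 = ((-1)·(-7) - (2)·(2), (2)·(2) - (-1)·(-7), (-1)·(2) - (-1)·(2)) = (3, -3, 0).
  Rescale (divide by 3): u = (1, -1, 0).
  ||u|| = √((1)² + (-1)² + (0)²) = √(2) ≈ 1.4142,  v_1 = u/||u|| ≈ (0.7071, -0.7071, 0) (||v_1|| = 1).

λ_1 = 10,  λ_2 = 9.2749,  λ_3 = 1.7251;  v_1 ≈ (0.7071, -0.7071, 0)


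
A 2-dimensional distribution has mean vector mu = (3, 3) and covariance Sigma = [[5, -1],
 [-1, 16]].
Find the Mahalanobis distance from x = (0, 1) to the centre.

Step 1 — centre the observation: (x - mu) = (-3, -2).

Step 2 — invert Sigma. det(Sigma) = 5·16 - (-1)² = 79.
  Sigma^{-1} = (1/det) · [[d, -b], [-b, a]] = [[0.2025, 0.0127],
 [0.0127, 0.0633]].

Step 3 — form the quadratic (x - mu)^T · Sigma^{-1} · (x - mu):
  Sigma^{-1} · (x - mu) = (-0.6329, -0.1646).
  (x - mu)^T · [Sigma^{-1} · (x - mu)] = (-3)·(-0.6329) + (-2)·(-0.1646) = 2.2278.

Step 4 — take square root: d = √(2.2278) ≈ 1.4926.

d(x, mu) = √(2.2278) ≈ 1.4926


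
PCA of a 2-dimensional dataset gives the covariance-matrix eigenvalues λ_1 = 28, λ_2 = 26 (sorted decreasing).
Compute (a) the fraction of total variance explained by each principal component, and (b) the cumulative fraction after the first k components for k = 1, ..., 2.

Step 1 — total variance = trace(Sigma) = Σ λ_i = 28 + 26 = 54.

Step 2 — fraction explained by component i = λ_i / Σ λ:
  PC1: 28/54 = 0.5185
  PC2: 26/54 = 0.4815

Step 3 — cumulative fraction after k components = (λ_1 + ... + λ_k) / Σ λ:
  k = 1: 28/54 = 0.5185
  k = 2: (28 + 26)/54 = 54/54 = 1

Summary (fraction, with percent):

explained: PC1 0.5185 (51.85%), PC2 0.4815 (48.15%);  cumulative: 0.5185, 1


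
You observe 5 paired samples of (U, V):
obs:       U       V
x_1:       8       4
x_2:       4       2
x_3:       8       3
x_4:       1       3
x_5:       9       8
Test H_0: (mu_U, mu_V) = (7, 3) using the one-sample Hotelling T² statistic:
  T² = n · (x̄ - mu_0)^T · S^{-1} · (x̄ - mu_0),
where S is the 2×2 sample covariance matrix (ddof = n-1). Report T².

Step 1 — sample mean vector:
  mean(U) = (8 + 4 + 8 + 1 + 9) / 5 = 30/5 = 6
  mean(V) = (4 + 2 + 3 + 3 + 8) / 5 = 20/5 = 4
  x̄ = (6, 4),  deviation x̄ - mu_0 = (6, 4) - (7, 3) = (-1, 1).

Step 2 — sample covariance matrix, S[i,j] = (1/(n-1)) · Σ_k (x_{k,i} - mean_i) · (x_{k,j} - mean_j), divisor n-1 = 4:
  S[U,U] = ((2)·(2) + (-2)·(-2) + (2)·(2) + (-5)·(-5) + (3)·(3)) / 4 = 46/4 = 11.5
  S[U,V] = ((2)·(0) + (-2)·(-2) + (2)·(-1) + (-5)·(-1) + (3)·(4)) / 4 = 19/4 = 4.75
  S[V,V] = ((0)·(0) + (-2)·(-2) + (-1)·(-1) + (-1)·(-1) + (4)·(4)) / 4 = 22/4 = 5.5
  S = [[11.5, 4.75],
 [4.75, 5.5]].

Step 3 — invert S. det(S) = 11.5·5.5 - (4.75)² = 40.6875.
  S^{-1} = (1/det) · [[d, -b], [-b, a]] = [[0.1352, -0.1167],
 [-0.1167, 0.2826]].

Step 4 — quadratic form (x̄ - mu_0)^T · S^{-1} · (x̄ - mu_0):
  S^{-1} · (x̄ - mu_0) = (-0.2519, 0.3994),
  (x̄ - mu_0)^T · [...] = (-1)·(-0.2519) + (1)·(0.3994) = 0.6513.

Step 5 — scale by n: T² = 5 · 0.6513 = 3.2565.

T² ≈ 3.2565


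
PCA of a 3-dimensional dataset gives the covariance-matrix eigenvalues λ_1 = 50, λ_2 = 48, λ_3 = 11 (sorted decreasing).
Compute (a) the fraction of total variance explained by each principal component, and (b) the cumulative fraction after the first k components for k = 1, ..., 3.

Step 1 — total variance = trace(Sigma) = Σ λ_i = 50 + 48 + 11 = 109.

Step 2 — fraction explained by component i = λ_i / Σ λ:
  PC1: 50/109 = 0.4587
  PC2: 48/109 = 0.4404
  PC3: 11/109 = 0.1009

Step 3 — cumulative fraction after k components = (λ_1 + ... + λ_k) / Σ λ:
  k = 1: 50/109 = 0.4587
  k = 2: (50 + 48)/109 = 98/109 = 0.8991
  k = 3: (50 + 48 + 11)/109 = 109/109 = 1

Summary (fraction, with percent):

explained: PC1 0.4587 (45.87%), PC2 0.4404 (44.04%), PC3 0.1009 (10.09%);  cumulative: 0.4587, 0.8991, 1


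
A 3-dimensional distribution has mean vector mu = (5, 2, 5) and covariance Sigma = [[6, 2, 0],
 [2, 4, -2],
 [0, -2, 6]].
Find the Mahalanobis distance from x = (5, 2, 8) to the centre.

Step 1 — centre the observation: (x - mu) = (0, 0, 3).

Step 2 — invert Sigma (cofactor / det for 3×3, or solve directly):
  Sigma^{-1} = [[0.2083, -0.125, -0.0417],
 [-0.125, 0.375, 0.125],
 [-0.0417, 0.125, 0.2083]].

Step 3 — form the quadratic (x - mu)^T · Sigma^{-1} · (x - mu):
  Sigma^{-1} · (x - mu) = (-0.125, 0.375, 0.625).
  (x - mu)^T · [Sigma^{-1} · (x - mu)] = (0)·(-0.125) + (0)·(0.375) + (3)·(0.625) = 1.875.

Step 4 — take square root: d = √(1.875) ≈ 1.3693.

d(x, mu) = √(1.875) ≈ 1.3693


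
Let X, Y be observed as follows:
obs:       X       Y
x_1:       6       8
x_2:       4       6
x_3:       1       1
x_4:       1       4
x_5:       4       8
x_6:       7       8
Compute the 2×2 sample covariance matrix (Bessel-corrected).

Step 1 — column means:
  mean(X) = (6 + 4 + 1 + 1 + 4 + 7) / 6 = 23/6 = 3.8333
  mean(Y) = (8 + 6 + 1 + 4 + 8 + 8) / 6 = 35/6 = 5.8333

Step 2 — sample covariance S[i,j] = (1/(n-1)) · Σ_k (x_{k,i} - mean_i) · (x_{k,j} - mean_j), with n-1 = 5.
  S[X,X] = ((2.1667)·(2.1667) + (0.1667)·(0.1667) + (-2.8333)·(-2.8333) + (-2.8333)·(-2.8333) + (0.1667)·(0.1667) + (3.1667)·(3.1667)) / 5 = 30.8333/5 = 6.1667
  S[X,Y] = ((2.1667)·(2.1667) + (0.1667)·(0.1667) + (-2.8333)·(-4.8333) + (-2.8333)·(-1.8333) + (0.1667)·(2.1667) + (3.1667)·(2.1667)) / 5 = 30.8333/5 = 6.1667
  S[Y,Y] = ((2.1667)·(2.1667) + (0.1667)·(0.1667) + (-4.8333)·(-4.8333) + (-1.8333)·(-1.8333) + (2.1667)·(2.1667) + (2.1667)·(2.1667)) / 5 = 40.8333/5 = 8.1667

S is symmetric (S[j,i] = S[i,j]). Assembling:

S = [[6.1667, 6.1667],
 [6.1667, 8.1667]]


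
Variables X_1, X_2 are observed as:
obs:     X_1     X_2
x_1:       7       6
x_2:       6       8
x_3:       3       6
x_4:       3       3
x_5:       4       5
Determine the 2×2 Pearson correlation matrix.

Step 1 — column means:
  mean(X_1) = (7 + 6 + 3 + 3 + 4) / 5 = 23/5 = 4.6
  mean(X_2) = (6 + 8 + 6 + 3 + 5) / 5 = 28/5 = 5.6

Step 2 — sample variances and covariances s[i,j] = (1/(n-1)) · Σ_k (x_{k,i} - mean_i) · (x_{k,j} - mean_j), with n-1 = 4:
  s[X_1,X_1] = ((2.4)·(2.4) + (1.4)·(1.4) + (-1.6)·(-1.6) + (-1.6)·(-1.6) + (-0.6)·(-0.6)) / 4 = 13.2/4 = 3.3
  s[X_1,X_2] = ((2.4)·(0.4) + (1.4)·(2.4) + (-1.6)·(0.4) + (-1.6)·(-2.6) + (-0.6)·(-0.6)) / 4 = 8.2/4 = 2.05
  s[X_2,X_2] = ((0.4)·(0.4) + (2.4)·(2.4) + (0.4)·(0.4) + (-2.6)·(-2.6) + (-0.6)·(-0.6)) / 4 = 13.2/4 = 3.3
  Sample standard deviations s_i = √(s[i,i]):
  s(X_1) = √(3.3) = 1.8166
  s(X_2) = √(3.3) = 1.8166

Step 3 — r_{ij} = s_{ij} / (s_i · s_j):
  r[X_1,X_1] = 1 (diagonal).
  r[X_1,X_2] = 2.05 / (1.8166 · 1.8166) = 2.05 / 3.3 = 0.6212
  r[X_2,X_2] = 1 (diagonal).

R is symmetric with unit diagonal. Assembling:

R = [[1, 0.6212],
 [0.6212, 1]]


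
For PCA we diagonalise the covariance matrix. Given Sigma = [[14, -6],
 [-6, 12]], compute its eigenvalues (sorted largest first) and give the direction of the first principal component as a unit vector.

Step 1 — characteristic polynomial of 2×2 Sigma:
  det(Sigma - λI) = λ² - trace · λ + det = 0.
  trace = 14 + 12 = 26, det = 14·12 - (-6)² = 132.
Step 2 — discriminant:
  Δ = trace² - 4·det = 676 - 528 = 148.
Step 3 — eigenvalues:
  λ = (trace ± √Δ)/2 = (26 ± 12.1655)/2,
  λ_1 = 19.0828,  λ_2 = 6.9172.

Step 4 — unit eigenvector for λ_1: solve (Sigma - λ_1 I)v = 0. First row:
  (14 - 19.0828)·v_x + (-6)·v_y = 0, i.e. (-5.0828)·v_x + (-6)·v_y = 0,
  so v ∝ (b, λ_1 - a) = (-6, 5.0828); multiply by -1 so the first entry is positive: u = (6, -5.0828).
  ||u|| = √((6)² + (-5.0828)²) = √(61.8345) ≈ 7.8635,
  v_1 = u/||u|| ≈ (0.763, -0.6464) (||v_1|| = 1).

λ_1 = 19.0828,  λ_2 = 6.9172;  v_1 ≈ (0.763, -0.6464)


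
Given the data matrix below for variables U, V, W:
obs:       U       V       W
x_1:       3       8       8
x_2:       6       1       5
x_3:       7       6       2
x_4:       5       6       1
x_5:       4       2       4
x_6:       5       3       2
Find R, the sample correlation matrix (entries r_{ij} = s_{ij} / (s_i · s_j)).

Step 1 — column means:
  mean(U) = (3 + 6 + 7 + 5 + 4 + 5) / 6 = 30/6 = 5
  mean(V) = (8 + 1 + 6 + 6 + 2 + 3) / 6 = 26/6 = 4.3333
  mean(W) = (8 + 5 + 2 + 1 + 4 + 2) / 6 = 22/6 = 3.6667

Step 2 — sample variances and covariances s[i,j] = (1/(n-1)) · Σ_k (x_{k,i} - mean_i) · (x_{k,j} - mean_j), with n-1 = 5:
  s[U,U] = ((-2)·(-2) + (1)·(1) + (2)·(2) + (0)·(0) + (-1)·(-1) + (0)·(0)) / 5 = 10/5 = 2
  s[U,V] = ((-2)·(3.6667) + (1)·(-3.3333) + (2)·(1.6667) + (0)·(1.6667) + (-1)·(-2.3333) + (0)·(-1.3333)) / 5 = -5/5 = -1
  s[U,W] = ((-2)·(4.3333) + (1)·(1.3333) + (2)·(-1.6667) + (0)·(-2.6667) + (-1)·(0.3333) + (0)·(-1.6667)) / 5 = -11/5 = -2.2
  s[V,V] = ((3.6667)·(3.6667) + (-3.3333)·(-3.3333) + (1.6667)·(1.6667) + (1.6667)·(1.6667) + (-2.3333)·(-2.3333) + (-1.3333)·(-1.3333)) / 5 = 37.3333/5 = 7.4667
  s[V,W] = ((3.6667)·(4.3333) + (-3.3333)·(1.3333) + (1.6667)·(-1.6667) + (1.6667)·(-2.6667) + (-2.3333)·(0.3333) + (-1.3333)·(-1.6667)) / 5 = 5.6667/5 = 1.1333
  s[W,W] = ((4.3333)·(4.3333) + (1.3333)·(1.3333) + (-1.6667)·(-1.6667) + (-2.6667)·(-2.6667) + (0.3333)·(0.3333) + (-1.6667)·(-1.6667)) / 5 = 33.3333/5 = 6.6667
  Sample standard deviations s_i = √(s[i,i]):
  s(U) = √(2) = 1.4142
  s(V) = √(7.4667) = 2.7325
  s(W) = √(6.6667) = 2.582

Step 3 — r_{ij} = s_{ij} / (s_i · s_j):
  r[U,U] = 1 (diagonal).
  r[U,V] = -1 / (1.4142 · 2.7325) = -1 / 3.8644 = -0.2588
  r[U,W] = -2.2 / (1.4142 · 2.582) = -2.2 / 3.6515 = -0.6025
  r[V,V] = 1 (diagonal).
  r[V,W] = 1.1333 / (2.7325 · 2.582) = 1.1333 / 7.0553 = 0.1606
  r[W,W] = 1 (diagonal).

R is symmetric with unit diagonal. Assembling:

R = [[1, -0.2588, -0.6025],
 [-0.2588, 1, 0.1606],
 [-0.6025, 0.1606, 1]]


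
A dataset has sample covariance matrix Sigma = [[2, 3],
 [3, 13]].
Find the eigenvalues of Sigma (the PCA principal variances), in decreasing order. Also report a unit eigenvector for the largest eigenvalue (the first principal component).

Step 1 — characteristic polynomial of 2×2 Sigma:
  det(Sigma - λI) = λ² - trace · λ + det = 0.
  trace = 2 + 13 = 15, det = 2·13 - (3)² = 17.
Step 2 — discriminant:
  Δ = trace² - 4·det = 225 - 68 = 157.
Step 3 — eigenvalues:
  λ = (trace ± √Δ)/2 = (15 ± 12.53)/2,
  λ_1 = 13.765,  λ_2 = 1.235.

Step 4 — unit eigenvector for λ_1: solve (Sigma - λ_1 I)v = 0. First row:
  (2 - 13.765)·v_x + (3)·v_y = 0, i.e. (-11.765)·v_x + (3)·v_y = 0,
  so v ∝ (b, λ_1 - a) = (3, 11.765) = u.
  ||u|| = √((3)² + (11.765)²) = √(147.4148) ≈ 12.1414,
  v_1 = u/||u|| ≈ (0.2471, 0.969) (||v_1|| = 1).

λ_1 = 13.765,  λ_2 = 1.235;  v_1 ≈ (0.2471, 0.969)


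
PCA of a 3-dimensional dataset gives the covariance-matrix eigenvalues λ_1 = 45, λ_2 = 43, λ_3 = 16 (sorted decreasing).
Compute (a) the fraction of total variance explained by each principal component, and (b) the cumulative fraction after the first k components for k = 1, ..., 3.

Step 1 — total variance = trace(Sigma) = Σ λ_i = 45 + 43 + 16 = 104.

Step 2 — fraction explained by component i = λ_i / Σ λ:
  PC1: 45/104 = 0.4327
  PC2: 43/104 = 0.4135
  PC3: 16/104 = 0.1538

Step 3 — cumulative fraction after k components = (λ_1 + ... + λ_k) / Σ λ:
  k = 1: 45/104 = 0.4327
  k = 2: (45 + 43)/104 = 88/104 = 0.8462
  k = 3: (45 + 43 + 16)/104 = 104/104 = 1

Summary (fraction, with percent):

explained: PC1 0.4327 (43.27%), PC2 0.4135 (41.35%), PC3 0.1538 (15.38%);  cumulative: 0.4327, 0.8462, 1


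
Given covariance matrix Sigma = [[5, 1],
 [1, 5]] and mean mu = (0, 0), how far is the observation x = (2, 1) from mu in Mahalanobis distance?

Step 1 — centre the observation: (x - mu) = (2, 1).

Step 2 — invert Sigma. det(Sigma) = 5·5 - (1)² = 24.
  Sigma^{-1} = (1/det) · [[d, -b], [-b, a]] = [[0.2083, -0.0417],
 [-0.0417, 0.2083]].

Step 3 — form the quadratic (x - mu)^T · Sigma^{-1} · (x - mu):
  Sigma^{-1} · (x - mu) = (0.375, 0.125).
  (x - mu)^T · [Sigma^{-1} · (x - mu)] = (2)·(0.375) + (1)·(0.125) = 0.875.

Step 4 — take square root: d = √(0.875) ≈ 0.9354.

d(x, mu) = √(0.875) ≈ 0.9354


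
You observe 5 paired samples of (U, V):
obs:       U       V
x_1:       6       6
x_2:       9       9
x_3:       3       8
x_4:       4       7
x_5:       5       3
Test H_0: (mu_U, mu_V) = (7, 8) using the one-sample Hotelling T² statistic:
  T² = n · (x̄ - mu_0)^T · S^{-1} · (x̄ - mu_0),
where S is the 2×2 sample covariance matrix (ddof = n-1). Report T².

Step 1 — sample mean vector:
  mean(U) = (6 + 9 + 3 + 4 + 5) / 5 = 27/5 = 5.4
  mean(V) = (6 + 9 + 8 + 7 + 3) / 5 = 33/5 = 6.6
  x̄ = (5.4, 6.6),  deviation x̄ - mu_0 = (5.4, 6.6) - (7, 8) = (-1.6, -1.4).

Step 2 — sample covariance matrix, S[i,j] = (1/(n-1)) · Σ_k (x_{k,i} - mean_i) · (x_{k,j} - mean_j), divisor n-1 = 4:
  S[U,U] = ((0.6)·(0.6) + (3.6)·(3.6) + (-2.4)·(-2.4) + (-1.4)·(-1.4) + (-0.4)·(-0.4)) / 4 = 21.2/4 = 5.3
  S[U,V] = ((0.6)·(-0.6) + (3.6)·(2.4) + (-2.4)·(1.4) + (-1.4)·(0.4) + (-0.4)·(-3.6)) / 4 = 5.8/4 = 1.45
  S[V,V] = ((-0.6)·(-0.6) + (2.4)·(2.4) + (1.4)·(1.4) + (0.4)·(0.4) + (-3.6)·(-3.6)) / 4 = 21.2/4 = 5.3
  S = [[5.3, 1.45],
 [1.45, 5.3]].

Step 3 — invert S. det(S) = 5.3·5.3 - (1.45)² = 25.9875.
  S^{-1} = (1/det) · [[d, -b], [-b, a]] = [[0.2039, -0.0558],
 [-0.0558, 0.2039]].

Step 4 — quadratic form (x̄ - mu_0)^T · S^{-1} · (x̄ - mu_0):
  S^{-1} · (x̄ - mu_0) = (-0.2482, -0.1962),
  (x̄ - mu_0)^T · [...] = (-1.6)·(-0.2482) + (-1.4)·(-0.1962) = 0.6719.

Step 5 — scale by n: T² = 5 · 0.6719 = 3.3593.

T² ≈ 3.3593


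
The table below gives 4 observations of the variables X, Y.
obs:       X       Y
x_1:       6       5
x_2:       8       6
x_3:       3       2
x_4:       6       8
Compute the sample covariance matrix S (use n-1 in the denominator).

Step 1 — column means:
  mean(X) = (6 + 8 + 3 + 6) / 4 = 23/4 = 5.75
  mean(Y) = (5 + 6 + 2 + 8) / 4 = 21/4 = 5.25

Step 2 — sample covariance S[i,j] = (1/(n-1)) · Σ_k (x_{k,i} - mean_i) · (x_{k,j} - mean_j), with n-1 = 3.
  S[X,X] = ((0.25)·(0.25) + (2.25)·(2.25) + (-2.75)·(-2.75) + (0.25)·(0.25)) / 3 = 12.75/3 = 4.25
  S[X,Y] = ((0.25)·(-0.25) + (2.25)·(0.75) + (-2.75)·(-3.25) + (0.25)·(2.75)) / 3 = 11.25/3 = 3.75
  S[Y,Y] = ((-0.25)·(-0.25) + (0.75)·(0.75) + (-3.25)·(-3.25) + (2.75)·(2.75)) / 3 = 18.75/3 = 6.25

S is symmetric (S[j,i] = S[i,j]). Assembling:

S = [[4.25, 3.75],
 [3.75, 6.25]]


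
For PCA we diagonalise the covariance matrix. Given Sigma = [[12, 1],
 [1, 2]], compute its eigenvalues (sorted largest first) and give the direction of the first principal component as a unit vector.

Step 1 — characteristic polynomial of 2×2 Sigma:
  det(Sigma - λI) = λ² - trace · λ + det = 0.
  trace = 12 + 2 = 14, det = 12·2 - (1)² = 23.
Step 2 — discriminant:
  Δ = trace² - 4·det = 196 - 92 = 104.
Step 3 — eigenvalues:
  λ = (trace ± √Δ)/2 = (14 ± 10.198)/2,
  λ_1 = 12.099,  λ_2 = 1.901.

Step 4 — unit eigenvector for λ_1: solve (Sigma - λ_1 I)v = 0. First row:
  (12 - 12.099)·v_x + (1)·v_y = 0, i.e. (-0.099)·v_x + (1)·v_y = 0,
  so v ∝ (b, λ_1 - a) = (1, 0.099) = u.
  ||u|| = √((1)² + (0.099)²) = √(1.0098) ≈ 1.0049,
  v_1 = u/||u|| ≈ (0.9951, 0.0985) (||v_1|| = 1).

λ_1 = 12.099,  λ_2 = 1.901;  v_1 ≈ (0.9951, 0.0985)


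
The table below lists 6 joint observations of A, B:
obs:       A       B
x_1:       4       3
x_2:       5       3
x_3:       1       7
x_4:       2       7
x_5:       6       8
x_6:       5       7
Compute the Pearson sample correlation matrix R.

Step 1 — column means:
  mean(A) = (4 + 5 + 1 + 2 + 6 + 5) / 6 = 23/6 = 3.8333
  mean(B) = (3 + 3 + 7 + 7 + 8 + 7) / 6 = 35/6 = 5.8333

Step 2 — sample variances and covariances s[i,j] = (1/(n-1)) · Σ_k (x_{k,i} - mean_i) · (x_{k,j} - mean_j), with n-1 = 5:
  s[A,A] = ((0.1667)·(0.1667) + (1.1667)·(1.1667) + (-2.8333)·(-2.8333) + (-1.8333)·(-1.8333) + (2.1667)·(2.1667) + (1.1667)·(1.1667)) / 5 = 18.8333/5 = 3.7667
  s[A,B] = ((0.1667)·(-2.8333) + (1.1667)·(-2.8333) + (-2.8333)·(1.1667) + (-1.8333)·(1.1667) + (2.1667)·(2.1667) + (1.1667)·(1.1667)) / 5 = -3.1667/5 = -0.6333
  s[B,B] = ((-2.8333)·(-2.8333) + (-2.8333)·(-2.8333) + (1.1667)·(1.1667) + (1.1667)·(1.1667) + (2.1667)·(2.1667) + (1.1667)·(1.1667)) / 5 = 24.8333/5 = 4.9667
  Sample standard deviations s_i = √(s[i,i]):
  s(A) = √(3.7667) = 1.9408
  s(B) = √(4.9667) = 2.2286

Step 3 — r_{ij} = s_{ij} / (s_i · s_j):
  r[A,A] = 1 (diagonal).
  r[A,B] = -0.6333 / (1.9408 · 2.2286) = -0.6333 / 4.3252 = -0.1464
  r[B,B] = 1 (diagonal).

R is symmetric with unit diagonal. Assembling:

R = [[1, -0.1464],
 [-0.1464, 1]]
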